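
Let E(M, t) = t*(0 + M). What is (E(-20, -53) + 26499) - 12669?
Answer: 14890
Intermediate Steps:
E(M, t) = M*t (E(M, t) = t*M = M*t)
(E(-20, -53) + 26499) - 12669 = (-20*(-53) + 26499) - 12669 = (1060 + 26499) - 12669 = 27559 - 12669 = 14890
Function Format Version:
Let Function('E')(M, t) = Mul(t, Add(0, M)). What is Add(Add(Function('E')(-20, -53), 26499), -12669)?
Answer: 14890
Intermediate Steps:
Function('E')(M, t) = Mul(M, t) (Function('E')(M, t) = Mul(t, M) = Mul(M, t))
Add(Add(Function('E')(-20, -53), 26499), -12669) = Add(Add(Mul(-20, -53), 26499), -12669) = Add(Add(1060, 26499), -12669) = Add(27559, -12669) = 14890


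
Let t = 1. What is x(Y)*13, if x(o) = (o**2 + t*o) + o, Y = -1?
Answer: -13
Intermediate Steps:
x(o) = o**2 + 2*o (x(o) = (o**2 + 1*o) + o = (o**2 + o) + o = (o + o**2) + o = o**2 + 2*o)
x(Y)*13 = -(2 - 1)*13 = -1*1*13 = -1*13 = -13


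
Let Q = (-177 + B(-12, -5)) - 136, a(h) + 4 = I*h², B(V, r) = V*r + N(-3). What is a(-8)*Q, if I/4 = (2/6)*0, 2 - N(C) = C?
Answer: 992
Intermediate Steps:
N(C) = 2 - C
I = 0 (I = 4*((2/6)*0) = 4*((2*(⅙))*0) = 4*((⅓)*0) = 4*0 = 0)
B(V, r) = 5 + V*r (B(V, r) = V*r + (2 - 1*(-3)) = V*r + (2 + 3) = V*r + 5 = 5 + V*r)
a(h) = -4 (a(h) = -4 + 0*h² = -4 + 0 = -4)
Q = -248 (Q = (-177 + (5 - 12*(-5))) - 136 = (-177 + (5 + 60)) - 136 = (-177 + 65) - 136 = -112 - 136 = -248)
a(-8)*Q = -4*(-248) = 992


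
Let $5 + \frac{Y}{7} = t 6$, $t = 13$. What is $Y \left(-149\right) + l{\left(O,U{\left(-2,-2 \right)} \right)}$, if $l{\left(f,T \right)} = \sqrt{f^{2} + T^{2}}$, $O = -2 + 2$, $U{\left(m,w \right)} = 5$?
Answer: $-76134$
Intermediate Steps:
$O = 0$
$Y = 511$ ($Y = -35 + 7 \cdot 13 \cdot 6 = -35 + 7 \cdot 78 = -35 + 546 = 511$)
$l{\left(f,T \right)} = \sqrt{T^{2} + f^{2}}$
$Y \left(-149\right) + l{\left(O,U{\left(-2,-2 \right)} \right)} = 511 \left(-149\right) + \sqrt{5^{2} + 0^{2}} = -76139 + \sqrt{25 + 0} = -76139 + \sqrt{25} = -76139 + 5 = -76134$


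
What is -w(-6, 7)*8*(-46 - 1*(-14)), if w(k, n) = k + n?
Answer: 256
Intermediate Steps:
-w(-6, 7)*8*(-46 - 1*(-14)) = -(-6 + 7)*8*(-46 - 1*(-14)) = -1*8*(-46 + 14) = -8*(-32) = -1*(-256) = 256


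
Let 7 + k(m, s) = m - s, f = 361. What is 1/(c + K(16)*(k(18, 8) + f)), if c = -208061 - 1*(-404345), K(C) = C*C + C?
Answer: 1/295292 ≈ 3.3865e-6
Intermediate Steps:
k(m, s) = -7 + m - s (k(m, s) = -7 + (m - s) = -7 + m - s)
K(C) = C + C² (K(C) = C² + C = C + C²)
c = 196284 (c = -208061 + 404345 = 196284)
1/(c + K(16)*(k(18, 8) + f)) = 1/(196284 + (16*(1 + 16))*((-7 + 18 - 1*8) + 361)) = 1/(196284 + (16*17)*((-7 + 18 - 8) + 361)) = 1/(196284 + 272*(3 + 361)) = 1/(196284 + 272*364) = 1/(196284 + 99008) = 1/295292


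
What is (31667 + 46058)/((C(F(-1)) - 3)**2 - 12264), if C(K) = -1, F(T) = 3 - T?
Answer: -77725/12248 ≈ -6.3459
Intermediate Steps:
(31667 + 46058)/((C(F(-1)) - 3)**2 - 12264) = (31667 + 46058)/((-1 - 3)**2 - 12264) = 77725/((-4)**2 - 12264) = 77725/(16 - 12264) = 77725/(-12248) = 77725*(-1/12248) = -77725/12248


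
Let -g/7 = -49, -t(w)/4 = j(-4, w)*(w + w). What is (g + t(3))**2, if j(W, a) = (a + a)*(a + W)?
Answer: 237169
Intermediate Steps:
j(W, a) = 2*a*(W + a) (j(W, a) = (2*a)*(W + a) = 2*a*(W + a))
t(w) = -16*w**2*(-4 + w) (t(w) = -4*2*w*(-4 + w)*(w + w) = -4*2*w*(-4 + w)*2*w = -16*w**2*(-4 + w))
g = 343 (g = -7*(-49) = 343)
(g + t(3))**2 = (343 + 16*3**2*(4 - 1*3))**2 = (343 + 16*9*(4 - 3))**2 = (343 + 16*9*1)**2 = (343 + 144)**2 = 487**2 = 237169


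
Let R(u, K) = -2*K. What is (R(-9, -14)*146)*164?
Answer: 670432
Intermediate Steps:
(R(-9, -14)*146)*164 = (-2*(-14)*146)*164 = (28*146)*164 = 4088*164 = 670432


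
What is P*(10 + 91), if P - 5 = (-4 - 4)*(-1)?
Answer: 1313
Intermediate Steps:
P = 13 (P = 5 + (-4 - 4)*(-1) = 5 - 8*(-1) = 5 + 8 = 13)
P*(10 + 91) = 13*(10 + 91) = 13*101 = 1313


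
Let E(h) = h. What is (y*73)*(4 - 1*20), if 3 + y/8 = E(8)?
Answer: -46720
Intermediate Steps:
y = 40 (y = -24 + 8*8 = -24 + 64 = 40)
(y*73)*(4 - 1*20) = (40*73)*(4 - 1*20) = 2920*(4 - 20) = 2920*(-16) = -46720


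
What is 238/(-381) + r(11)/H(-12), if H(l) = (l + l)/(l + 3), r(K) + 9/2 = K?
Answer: 11051/6096 ≈ 1.8128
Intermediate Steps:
r(K) = -9/2 + K
H(l) = 2*l/(3 + l) (H(l) = (2*l)/(3 + l) = 2*l/(3 + l))
238/(-381) + r(11)/H(-12) = 238/(-381) + (-9/2 + 11)/((2*(-12)/(3 - 12))) = 238*(-1/381) + 13/(2*((2*(-12)/(-9)))) = -238/381 + 13/(2*((2*(-12)*(-1/9)))) = -238/381 + 13/(2*(8/3)) = -238/381 + (13/2)*(3/8) = -238/381 + 39/16 = 11051/6096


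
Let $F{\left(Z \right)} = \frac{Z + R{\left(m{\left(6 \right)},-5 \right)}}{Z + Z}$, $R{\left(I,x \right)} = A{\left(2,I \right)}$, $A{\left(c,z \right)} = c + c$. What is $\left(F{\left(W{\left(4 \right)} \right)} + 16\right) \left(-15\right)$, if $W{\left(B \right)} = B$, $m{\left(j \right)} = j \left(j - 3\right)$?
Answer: $-255$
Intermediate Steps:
$m{\left(j \right)} = j \left(-3 + j\right)$
$A{\left(c,z \right)} = 2 c$
$R{\left(I,x \right)} = 4$ ($R{\left(I,x \right)} = 2 \cdot 2 = 4$)
$F{\left(Z \right)} = \frac{4 + Z}{2 Z}$ ($F{\left(Z \right)} = \frac{Z + 4}{Z + Z} = \frac{4 + Z}{2 Z}$)
$\left(F{\left(W{\left(4 \right)} \right)} + 16\right) \left(-15\right) = \left(\frac{4 + 4}{2 \cdot 4} + 16\right) \left(-15\right) = \left(\frac{1}{2} \cdot \frac{1}{4} \cdot 8 + 16\right) \left(-15\right) = \left(1 + 16\right) \left(-15\right) = 17 \left(-15\right) = -255$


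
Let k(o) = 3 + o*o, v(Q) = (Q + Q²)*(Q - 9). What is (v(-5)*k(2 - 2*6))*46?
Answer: -1326640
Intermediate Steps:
v(Q) = (-9 + Q)*(Q + Q²) (v(Q) = (Q + Q²)*(-9 + Q) = (-9 + Q)*(Q + Q²))
k(o) = 3 + o²
(v(-5)*k(2 - 2*6))*46 = ((-5*(-9 + (-5)² - 8*(-5)))*(3 + (2 - 2*6)²))*46 = ((-5*(-9 + 25 + 40))*(3 + (2 - 12)²))*46 = ((-5*56)*(3 + (-10)²))*46 = -280*(3 + 100)*46 = -280*103*46 = -28840*46 = -1326640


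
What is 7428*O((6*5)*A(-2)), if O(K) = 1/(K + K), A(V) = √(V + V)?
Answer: -619*I/10 ≈ -61.9*I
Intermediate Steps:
A(V) = √2*√V (A(V) = √(2*V) = √2*√V)
O(K) = 1/(2*K)
7428*O((6*5)*A(-2)) = 7428*(1/(2*(((6*5)*(√2*√(-2)))))) = 7428*(1/(2*((30*(√2*(I*√2)))))) = 7428*(1/(2*((30*(2*I))))) = 7428*(1/(2*((60*I)))) = 7428*((-I/60)/2) = 7428*(-I/120) = -619*I/10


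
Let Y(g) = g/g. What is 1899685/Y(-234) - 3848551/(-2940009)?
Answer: 5585094845716/2940009 ≈ 1.8997e+6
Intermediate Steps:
Y(g) = 1
1899685/Y(-234) - 3848551/(-2940009) = 1899685/1 - 3848551/(-2940009) = 1899685*1 - 3848551*(-1/2940009) = 1899685 + 3848551/2940009 = 5585094845716/2940009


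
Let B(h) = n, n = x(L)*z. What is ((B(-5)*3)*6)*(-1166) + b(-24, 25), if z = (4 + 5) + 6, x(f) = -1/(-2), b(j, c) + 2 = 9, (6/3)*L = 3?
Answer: -157403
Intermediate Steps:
L = 3/2 (L = (½)*3 = 3/2 ≈ 1.5000)
b(j, c) = 7 (b(j, c) = -2 + 9 = 7)
x(f) = ½ (x(f) = -1*(-½) = ½)
z = 15 (z = 9 + 6 = 15)
n = 15/2 (n = (½)*15 = 15/2 ≈ 7.5000)
B(h) = 15/2
((B(-5)*3)*6)*(-1166) + b(-24, 25) = (((15/2)*3)*6)*(-1166) + 7 = ((45/2)*6)*(-1166) + 7 = 135*(-1166) + 7 = -157410 + 7 = -157403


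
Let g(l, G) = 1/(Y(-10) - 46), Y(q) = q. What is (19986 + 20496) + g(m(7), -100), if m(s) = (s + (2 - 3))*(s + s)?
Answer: 2266991/56 ≈ 40482.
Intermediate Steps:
m(s) = 2*s*(-1 + s) (m(s) = (s - 1)*(2*s) = (-1 + s)*(2*s) = 2*s*(-1 + s))
g(l, G) = -1/56 (g(l, G) = 1/(-10 - 46) = 1/(-56) = -1/56)
(19986 + 20496) + g(m(7), -100) = (19986 + 20496) - 1/56 = 40482 - 1/56 = 2266991/56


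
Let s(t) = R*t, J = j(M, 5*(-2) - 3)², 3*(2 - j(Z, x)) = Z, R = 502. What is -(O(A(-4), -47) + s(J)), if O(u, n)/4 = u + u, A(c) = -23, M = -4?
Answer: -48544/9 ≈ -5393.8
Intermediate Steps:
j(Z, x) = 2 - Z/3
O(u, n) = 8*u (O(u, n) = 4*(u + u) = 4*(2*u) = 8*u)
J = 100/9 (J = (2 - ⅓*(-4))² = (2 + 4/3)² = (10/3)² = 100/9 ≈ 11.111)
s(t) = 502*t
-(O(A(-4), -47) + s(J)) = -(8*(-23) + 502*(100/9)) = -(-184 + 50200/9) = -1*48544/9 = -48544/9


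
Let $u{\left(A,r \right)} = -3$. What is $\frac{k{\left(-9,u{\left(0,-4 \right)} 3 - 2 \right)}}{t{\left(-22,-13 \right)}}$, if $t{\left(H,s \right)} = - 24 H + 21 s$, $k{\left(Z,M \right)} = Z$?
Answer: $- \frac{3}{85} \approx -0.035294$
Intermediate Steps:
$\frac{k{\left(-9,u{\left(0,-4 \right)} 3 - 2 \right)}}{t{\left(-22,-13 \right)}} = - \frac{9}{\left(-24\right) \left(-22\right) + 21 \left(-13\right)} = - \frac{9}{528 - 273} = - \frac{9}{255} = \left(-9\right) \frac{1}{255} = - \frac{3}{85}$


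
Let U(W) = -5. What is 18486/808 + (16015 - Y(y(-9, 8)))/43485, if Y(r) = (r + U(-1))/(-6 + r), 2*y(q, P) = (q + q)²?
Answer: 3981914707/171287415 ≈ 23.247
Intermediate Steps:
y(q, P) = 2*q² (y(q, P) = (q + q)²/2 = (2*q)²/2 = (4*q²)/2 = 2*q²)
Y(r) = (-5 + r)/(-6 + r) (Y(r) = (r - 5)/(-6 + r) = (-5 + r)/(-6 + r))
18486/808 + (16015 - Y(y(-9, 8)))/43485 = 18486/808 + (16015 - (-5 + 2*(-9)²)/(-6 + 2*(-9)²))/43485 = 18486*(1/808) + (16015 - (-5 + 2*81)/(-6 + 2*81))*(1/43485) = 9243/404 + (16015 - (-5 + 162)/(-6 + 162))*(1/43485) = 9243/404 + (16015 - 157/156)*(1/43485) = 9243/404 + (2498183/156)*(1/43485) = 9243/404 + 2498183/6783660 = 3981914707/171287415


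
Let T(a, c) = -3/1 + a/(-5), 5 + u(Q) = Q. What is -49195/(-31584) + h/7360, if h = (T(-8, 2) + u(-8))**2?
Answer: 143993929/90804000 ≈ 1.5858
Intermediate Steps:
u(Q) = -5 + Q
T(a, c) = -3 - a/5 (T(a, c) = -3*1 + a*(-1/5) = -3 - a/5)
h = 5184/25 (h = ((-3 - 1/5*(-8)) + (-5 - 8))**2 = ((-3 + 8/5) - 13)**2 = (-7/5 - 13)**2 = (-72/5)**2 = 5184/25 ≈ 207.36)
-49195/(-31584) + h/7360 = -49195/(-31584) + (5184/25)/7360 = -49195*(-1/31584) + (5184/25)*(1/7360) = 49195/31584 + 81/2875 = 143993929/90804000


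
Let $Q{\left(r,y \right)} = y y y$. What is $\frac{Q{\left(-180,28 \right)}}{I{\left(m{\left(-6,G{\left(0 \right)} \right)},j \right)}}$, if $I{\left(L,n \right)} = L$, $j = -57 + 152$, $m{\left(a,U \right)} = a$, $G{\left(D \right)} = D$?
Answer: $- \frac{10976}{3} \approx -3658.7$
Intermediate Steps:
$j = 95$
$Q{\left(r,y \right)} = y^{3}$ ($Q{\left(r,y \right)} = y^{2} y = y^{3}$)
$\frac{Q{\left(-180,28 \right)}}{I{\left(m{\left(-6,G{\left(0 \right)} \right)},j \right)}} = \frac{28^{3}}{-6} = 21952 \left(- \frac{1}{6}\right) = - \frac{10976}{3}$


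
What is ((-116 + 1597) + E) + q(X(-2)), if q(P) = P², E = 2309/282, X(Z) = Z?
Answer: 421079/282 ≈ 1493.2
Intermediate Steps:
E = 2309/282 (E = 2309*(1/282) = 2309/282 ≈ 8.1879)
((-116 + 1597) + E) + q(X(-2)) = ((-116 + 1597) + 2309/282) + (-2)² = (1481 + 2309/282) + 4 = 419951/282 + 4 = 421079/282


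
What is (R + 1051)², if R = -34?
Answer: 1034289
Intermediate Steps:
(R + 1051)² = (-34 + 1051)² = 1017² = 1034289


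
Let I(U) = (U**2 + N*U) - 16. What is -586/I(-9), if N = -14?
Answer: -586/191 ≈ -3.0681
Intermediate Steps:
I(U) = -16 + U**2 - 14*U (I(U) = (U**2 - 14*U) - 16 = -16 + U**2 - 14*U)
-586/I(-9) = -586/(-16 + (-9)**2 - 14*(-9)) = -586/(-16 + 81 + 126) = -586/191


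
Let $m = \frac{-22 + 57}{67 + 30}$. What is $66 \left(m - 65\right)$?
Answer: $- \frac{413820}{97} \approx -4266.2$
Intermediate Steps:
$m = \frac{35}{97} \approx 0.36082$
$66 \left(m - 65\right) = 66 \left(\frac{35}{97} - 65\right) = 66 \left(- \frac{6270}{97}\right) = - \frac{413820}{97}$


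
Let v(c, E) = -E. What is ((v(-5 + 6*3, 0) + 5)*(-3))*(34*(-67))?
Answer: 34170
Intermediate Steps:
((v(-5 + 6*3, 0) + 5)*(-3))*(34*(-67)) = ((-1*0 + 5)*(-3))*(34*(-67)) = ((0 + 5)*(-3))*(-2278) = (5*(-3))*(-2278) = -15*(-2278) = 34170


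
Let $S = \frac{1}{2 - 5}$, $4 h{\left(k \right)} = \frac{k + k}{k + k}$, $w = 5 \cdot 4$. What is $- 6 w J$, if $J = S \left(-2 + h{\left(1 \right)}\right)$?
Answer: $-70$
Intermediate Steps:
$w = 20$
$h{\left(k \right)} = \frac{1}{4}$ ($h{\left(k \right)} = \frac{\left(k + k\right) \frac{1}{k + k}}{4} = \frac{2 k \frac{1}{2 k}}{4} = \frac{1}{4} \cdot 1 = \frac{1}{4}$)
$S = - \frac{1}{3}$ ($S = \frac{1}{-3} = - \frac{1}{3} \approx -0.33333$)
$J = \frac{7}{12}$ ($J = - \frac{-2 + \frac{1}{4}}{3} = \left(- \frac{1}{3}\right) \left(- \frac{7}{4}\right) = \frac{7}{12} \approx 0.58333$)
$- 6 w J = \left(-6\right) 20 \cdot \frac{7}{12} = \left(-120\right) \frac{7}{12} = -70$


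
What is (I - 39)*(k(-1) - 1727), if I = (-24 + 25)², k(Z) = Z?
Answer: 65664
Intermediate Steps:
I = 1 (I = 1² = 1)
(I - 39)*(k(-1) - 1727) = (1 - 39)*(-1 - 1727) = -38*(-1728) = 65664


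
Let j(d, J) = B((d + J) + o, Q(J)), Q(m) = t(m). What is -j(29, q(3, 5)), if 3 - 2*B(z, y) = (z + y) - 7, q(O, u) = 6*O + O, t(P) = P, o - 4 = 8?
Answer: 73/2 ≈ 36.500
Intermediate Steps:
o = 12 (o = 4 + 8 = 12)
Q(m) = m
q(O, u) = 7*O
B(z, y) = 5 - y/2 - z/2 (B(z, y) = 3/2 - ((z + y) - 7)/2 = 3/2 - ((y + z) - 7)/2 = 3/2 - (-7 + y + z)/2 = 3/2 + (7/2 - y/2 - z/2) = 5 - y/2 - z/2)
j(d, J) = -1 - J - d/2 (j(d, J) = 5 - J/2 - ((d + J) + 12)/2 = 5 - J/2 - ((J + d) + 12)/2 = 5 - J/2 - (12 + J + d)/2 = 5 - J/2 + (-6 - J/2 - d/2) = -1 - J - d/2)
-j(29, q(3, 5)) = -(-1 - 7*3 - ½*29) = -(-1 - 1*21 - 29/2) = -(-1 - 21 - 29/2) = -1*(-73/2) = 73/2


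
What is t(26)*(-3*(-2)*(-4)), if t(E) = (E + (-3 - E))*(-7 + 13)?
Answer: 432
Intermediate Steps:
t(E) = -18 (t(E) = -3*6 = -18)
t(26)*(-3*(-2)*(-4)) = -18*(-3*(-2))*(-4) = -108*(-4) = -18*(-24) = 432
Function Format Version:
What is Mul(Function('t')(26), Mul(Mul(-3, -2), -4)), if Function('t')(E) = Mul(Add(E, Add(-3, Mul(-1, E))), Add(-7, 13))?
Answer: 432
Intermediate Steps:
Function('t')(E) = -18 (Function('t')(E) = Mul(-3, 6) = -18)
Mul(Function('t')(26), Mul(Mul(-3, -2), -4)) = Mul(-18, Mul(Mul(-3, -2), -4)) = Mul(-18, Mul(6, -4)) = Mul(-18, -24) = 432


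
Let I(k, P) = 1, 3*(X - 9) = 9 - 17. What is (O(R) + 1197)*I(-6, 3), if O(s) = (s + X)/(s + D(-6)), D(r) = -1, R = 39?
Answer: 68297/57 ≈ 1198.2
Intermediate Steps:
X = 19/3 (X = 9 + (9 - 17)/3 = 9 + (⅓)*(-8) = 9 - 8/3 = 19/3 ≈ 6.3333)
O(s) = (19/3 + s)/(-1 + s) (O(s) = (s + 19/3)/(s - 1) = (19/3 + s)/(-1 + s))
(O(R) + 1197)*I(-6, 3) = ((19/3 + 39)/(-1 + 39) + 1197)*1 = ((136/3)/38 + 1197)*1 = ((1/38)*(136/3) + 1197)*1 = (68/57 + 1197)*1 = (68297/57)*1 = 68297/57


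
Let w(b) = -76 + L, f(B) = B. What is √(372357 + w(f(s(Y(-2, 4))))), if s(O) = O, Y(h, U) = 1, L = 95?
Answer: 2*√93094 ≈ 610.23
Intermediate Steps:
w(b) = 19 (w(b) = -76 + 95 = 19)
√(372357 + w(f(s(Y(-2, 4))))) = √(372357 + 19) = √372376 = 2*√93094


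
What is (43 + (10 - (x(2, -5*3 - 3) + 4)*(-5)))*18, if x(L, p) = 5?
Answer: 1764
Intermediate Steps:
(43 + (10 - (x(2, -5*3 - 3) + 4)*(-5)))*18 = (43 + (10 - (5 + 4)*(-5)))*18 = (43 + (10 - 9*(-5)))*18 = (43 + (10 - 1*(-45)))*18 = (43 + (10 + 45))*18 = (43 + 55)*18 = 98*18 = 1764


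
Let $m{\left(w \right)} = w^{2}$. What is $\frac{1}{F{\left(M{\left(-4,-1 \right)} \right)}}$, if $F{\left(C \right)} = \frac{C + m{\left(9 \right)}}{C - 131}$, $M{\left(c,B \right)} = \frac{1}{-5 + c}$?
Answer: $- \frac{295}{182} \approx -1.6209$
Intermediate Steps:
$F{\left(C \right)} = \frac{81 + C}{-131 + C}$ ($F{\left(C \right)} = \frac{C + 9^{2}}{C - 131} = \frac{C + 81}{-131 + C} = \frac{81 + C}{-131 + C}$)
$\frac{1}{F{\left(M{\left(-4,-1 \right)} \right)}} = \frac{1}{\frac{1}{-131 + \frac{1}{-5 - 4}} \left(81 + \frac{1}{-5 - 4}\right)} = \frac{1}{\frac{1}{-131 + \frac{1}{-9}} \left(81 + \frac{1}{-9}\right)} = \frac{1}{\frac{1}{-131 - \frac{1}{9}} \left(81 - \frac{1}{9}\right)} = \frac{1}{\frac{1}{- \frac{1180}{9}} \cdot \frac{728}{9}} = \frac{1}{\left(- \frac{9}{1180}\right) \frac{728}{9}} = \frac{1}{- \frac{182}{295}} = - \frac{295}{182}$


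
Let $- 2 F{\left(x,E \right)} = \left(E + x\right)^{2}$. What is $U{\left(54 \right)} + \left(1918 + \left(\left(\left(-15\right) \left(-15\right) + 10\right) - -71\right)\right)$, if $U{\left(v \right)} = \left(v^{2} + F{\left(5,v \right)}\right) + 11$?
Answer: $\frac{6821}{2} \approx 3410.5$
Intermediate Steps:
$F{\left(x,E \right)} = - \frac{\left(E + x\right)^{2}}{2}$
$U{\left(v \right)} = 11 + v^{2} - \frac{\left(5 + v\right)^{2}}{2}$ ($U{\left(v \right)} = \left(v^{2} - \frac{\left(v + 5\right)^{2}}{2}\right) + 11 = \left(v^{2} - \frac{\left(5 + v\right)^{2}}{2}\right) + 11 = 11 + v^{2} - \frac{\left(5 + v\right)^{2}}{2}$)
$U{\left(54 \right)} + \left(1918 + \left(\left(\left(-15\right) \left(-15\right) + 10\right) - -71\right)\right) = \left(- \frac{3}{2} + \frac{54^{2}}{2} - 270\right) + \left(1918 + \left(\left(\left(-15\right) \left(-15\right) + 10\right) - -71\right)\right) = \left(- \frac{3}{2} + \frac{1}{2} \cdot 2916 - 270\right) + \left(1918 + \left(\left(225 + 10\right) + 71\right)\right) = \left(- \frac{3}{2} + 1458 - 270\right) + \left(1918 + \left(235 + 71\right)\right) = \frac{2373}{2} + \left(1918 + 306\right) = \frac{2373}{2} + 2224 = \frac{6821}{2}$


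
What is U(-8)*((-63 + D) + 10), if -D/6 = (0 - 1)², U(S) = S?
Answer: 472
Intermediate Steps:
D = -6 (D = -6*(0 - 1)² = -6*(-1)² = -6*1 = -6)
U(-8)*((-63 + D) + 10) = -8*((-63 - 6) + 10) = -8*(-69 + 10) = -8*(-59) = 472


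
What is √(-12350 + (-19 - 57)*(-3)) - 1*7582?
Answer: -7582 + I*√12122 ≈ -7582.0 + 110.1*I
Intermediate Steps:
√(-12350 + (-19 - 57)*(-3)) - 1*7582 = √(-12350 - 76*(-3)) - 7582 = √(-12350 + 228) - 7582 = √(-12122) - 7582 = I*√12122 - 7582 = -7582 + I*√12122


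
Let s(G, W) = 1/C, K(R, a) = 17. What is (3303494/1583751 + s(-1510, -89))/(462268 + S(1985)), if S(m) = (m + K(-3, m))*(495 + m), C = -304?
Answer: 1002678425/2612994842757312 ≈ 3.8373e-7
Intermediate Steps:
s(G, W) = -1/304 (s(G, W) = 1/(-304) = -1/304)
S(m) = (17 + m)*(495 + m) (S(m) = (m + 17)*(495 + m) = (17 + m)*(495 + m))
(3303494/1583751 + s(-1510, -89))/(462268 + S(1985)) = (3303494/1583751 - 1/304)/(462268 + (8415 + 1985² + 512*1985)) = (3303494*(1/1583751) - 1/304)/(462268 + (8415 + 3940225 + 1016320)) = (3303494/1583751 - 1/304)/(462268 + 4964960) = (1002678425/481460304)/5427228 = (1002678425/481460304)*(1/5427228) = 1002678425/2612994842757312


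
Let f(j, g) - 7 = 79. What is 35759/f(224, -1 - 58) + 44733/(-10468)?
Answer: 185239087/450124 ≈ 411.53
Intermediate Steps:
f(j, g) = 86 (f(j, g) = 7 + 79 = 86)
35759/f(224, -1 - 58) + 44733/(-10468) = 35759/86 + 44733/(-10468) = 35759*(1/86) + 44733*(-1/10468) = 35759/86 - 44733/10468 = 185239087/450124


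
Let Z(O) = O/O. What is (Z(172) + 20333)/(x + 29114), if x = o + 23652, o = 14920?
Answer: 3389/11281 ≈ 0.30042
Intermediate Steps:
Z(O) = 1
x = 38572 (x = 14920 + 23652 = 38572)
(Z(172) + 20333)/(x + 29114) = (1 + 20333)/(38572 + 29114) = 20334/67686 = 20334*(1/67686) = 3389/11281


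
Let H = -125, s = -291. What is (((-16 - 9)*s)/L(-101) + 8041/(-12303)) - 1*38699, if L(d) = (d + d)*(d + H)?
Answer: -21735824644051/561656556 ≈ -38700.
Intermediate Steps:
L(d) = 2*d*(-125 + d) (L(d) = (d + d)*(d - 125) = (2*d)*(-125 + d) = 2*d*(-125 + d))
(((-16 - 9)*s)/L(-101) + 8041/(-12303)) - 1*38699 = (((-16 - 9)*(-291))/((2*(-101)*(-125 - 101))) + 8041/(-12303)) - 1*38699 = ((-25*(-291))/((2*(-101)*(-226))) + 8041*(-1/12303)) - 38699 = (7275/45652 - 8041/12303) - 38699 = -277583407/561656556 - 38699 = -21735824644051/561656556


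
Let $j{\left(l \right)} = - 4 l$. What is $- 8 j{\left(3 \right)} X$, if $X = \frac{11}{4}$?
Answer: $264$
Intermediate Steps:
$X = \frac{11}{4}$ ($X = 11 \cdot \frac{1}{4} = \frac{11}{4} \approx 2.75$)
$- 8 j{\left(3 \right)} X = - 8 \left(\left(-4\right) 3\right) \frac{11}{4} = \left(-8\right) \left(-12\right) \frac{11}{4} = 96 \cdot \frac{11}{4} = 264$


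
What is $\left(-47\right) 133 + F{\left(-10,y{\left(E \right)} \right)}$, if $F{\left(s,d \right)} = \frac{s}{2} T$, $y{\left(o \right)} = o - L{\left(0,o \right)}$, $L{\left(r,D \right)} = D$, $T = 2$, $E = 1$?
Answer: $-6261$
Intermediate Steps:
$y{\left(o \right)} = 0$ ($y{\left(o \right)} = o - o = 0$)
$F{\left(s,d \right)} = s$ ($F{\left(s,d \right)} = \frac{s}{2} \cdot 2 = s$)
$\left(-47\right) 133 + F{\left(-10,y{\left(E \right)} \right)} = \left(-47\right) 133 - 10 = -6251 - 10 = -6261$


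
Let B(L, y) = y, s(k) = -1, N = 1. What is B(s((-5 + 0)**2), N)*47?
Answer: 47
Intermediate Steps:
B(s((-5 + 0)**2), N)*47 = 1*47 = 47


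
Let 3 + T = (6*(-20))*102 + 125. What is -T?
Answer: 12118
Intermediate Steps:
T = -12118 (T = -3 + ((6*(-20))*102 + 125) = -3 + (-120*102 + 125) = -3 + (-12240 + 125) = -3 - 12115 = -12118)
-T = -1*(-12118) = 12118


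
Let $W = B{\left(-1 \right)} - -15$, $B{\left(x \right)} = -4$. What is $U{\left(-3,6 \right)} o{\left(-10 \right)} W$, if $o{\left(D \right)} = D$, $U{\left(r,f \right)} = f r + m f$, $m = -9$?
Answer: $7920$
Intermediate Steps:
$U{\left(r,f \right)} = - 9 f + f r$ ($U{\left(r,f \right)} = f r - 9 f = - 9 f + f r$)
$W = 11$ ($W = -4 - -15 = -4 + 15 = 11$)
$U{\left(-3,6 \right)} o{\left(-10 \right)} W = 6 \left(-9 - 3\right) \left(-10\right) 11 = 6 \left(-12\right) \left(-10\right) 11 = \left(-72\right) \left(-10\right) 11 = 720 \cdot 11 = 7920$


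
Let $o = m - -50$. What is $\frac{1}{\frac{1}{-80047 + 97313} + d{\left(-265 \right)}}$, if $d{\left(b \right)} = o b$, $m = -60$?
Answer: $\frac{17266}{45754901} \approx 0.00037736$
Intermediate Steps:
$o = -10$ ($o = -60 - -50 = -60 + 50 = -10$)
$d{\left(b \right)} = - 10 b$
$\frac{1}{\frac{1}{-80047 + 97313} + d{\left(-265 \right)}} = \frac{1}{\frac{1}{-80047 + 97313} - -2650} = \frac{1}{\frac{1}{17266} + 2650} = \frac{1}{\frac{45754901}{17266}} = \frac{17266}{45754901}$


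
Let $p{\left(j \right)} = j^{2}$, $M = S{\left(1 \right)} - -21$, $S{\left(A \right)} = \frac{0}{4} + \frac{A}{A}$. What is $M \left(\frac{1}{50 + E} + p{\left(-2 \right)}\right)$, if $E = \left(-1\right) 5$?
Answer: $\frac{3982}{45} \approx 88.489$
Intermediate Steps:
$S{\left(A \right)} = 1$ ($S{\left(A \right)} = 0 \cdot \frac{1}{4} + 1 = 0 + 1 = 1$)
$E = -5$
$M = 22$ ($M = 1 - -21 = 1 + 21 = 22$)
$M \left(\frac{1}{50 + E} + p{\left(-2 \right)}\right) = 22 \left(\frac{1}{50 - 5} + \left(-2\right)^{2}\right) = 22 \left(\frac{1}{45} + 4\right) = 22 \cdot \frac{181}{45} = \frac{3982}{45}$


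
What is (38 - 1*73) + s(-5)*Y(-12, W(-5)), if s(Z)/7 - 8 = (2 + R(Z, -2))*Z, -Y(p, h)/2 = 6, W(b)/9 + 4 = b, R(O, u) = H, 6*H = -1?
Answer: 63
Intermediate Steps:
H = -⅙ (H = (⅙)*(-1) = -⅙ ≈ -0.16667)
R(O, u) = -⅙
W(b) = -36 + 9*b
Y(p, h) = -12 (Y(p, h) = -2*6 = -12)
s(Z) = 56 + 77*Z/6 (s(Z) = 56 + 7*((2 - ⅙)*Z) = 56 + 7*(11*Z/6) = 56 + 77*Z/6)
(38 - 1*73) + s(-5)*Y(-12, W(-5)) = (38 - 1*73) + (56 + (77/6)*(-5))*(-12) = (38 - 73) + (56 - 385/6)*(-12) = -35 - 49/6*(-12) = -35 + 98 = 63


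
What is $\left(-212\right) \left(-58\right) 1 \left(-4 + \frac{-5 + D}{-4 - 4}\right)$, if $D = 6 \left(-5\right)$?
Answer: $4611$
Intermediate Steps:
$D = -30$
$\left(-212\right) \left(-58\right) 1 \left(-4 + \frac{-5 + D}{-4 - 4}\right) = \left(-212\right) \left(-58\right) 1 \left(-4 + \frac{-5 - 30}{-4 - 4}\right) = 12296 \cdot 1 \left(-4 - \frac{35}{-8}\right) = 12296 \cdot 1 \left(-4 - - \frac{35}{8}\right) = 12296 \cdot 1 \left(-4 + \frac{35}{8}\right) = 12296 \cdot 1 \cdot \frac{3}{8} = 12296 \cdot \frac{3}{8} = 4611$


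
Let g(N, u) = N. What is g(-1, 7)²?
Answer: 1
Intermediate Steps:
g(-1, 7)² = (-1)² = 1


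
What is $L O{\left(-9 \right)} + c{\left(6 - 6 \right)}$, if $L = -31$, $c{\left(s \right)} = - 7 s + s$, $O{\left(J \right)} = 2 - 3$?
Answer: $31$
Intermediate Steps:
$O{\left(J \right)} = -1$
$c{\left(s \right)} = - 6 s$
$L O{\left(-9 \right)} + c{\left(6 - 6 \right)} = \left(-31\right) \left(-1\right) - 6 \left(6 - 6\right) = 31 - 0 = 31 + 0 = 31$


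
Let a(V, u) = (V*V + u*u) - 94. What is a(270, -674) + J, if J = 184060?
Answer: 711142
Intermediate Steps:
a(V, u) = -94 + V**2 + u**2 (a(V, u) = (V**2 + u**2) - 94 = -94 + V**2 + u**2)
a(270, -674) + J = (-94 + 270**2 + (-674)**2) + 184060 = (-94 + 72900 + 454276) + 184060 = 527082 + 184060 = 711142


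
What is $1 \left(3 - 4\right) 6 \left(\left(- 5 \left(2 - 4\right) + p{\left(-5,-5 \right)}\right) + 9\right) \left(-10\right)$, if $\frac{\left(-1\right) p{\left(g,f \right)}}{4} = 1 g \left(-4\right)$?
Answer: $-3660$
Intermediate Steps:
$p{\left(g,f \right)} = 16 g$ ($p{\left(g,f \right)} = - 4 \cdot 1 g \left(-4\right) = - 4 g \left(-4\right) = - 4 \left(- 4 g\right) = 16 g$)
$1 \left(3 - 4\right) 6 \left(\left(- 5 \left(2 - 4\right) + p{\left(-5,-5 \right)}\right) + 9\right) \left(-10\right) = 1 \left(3 - 4\right) 6 \left(\left(- 5 \left(2 - 4\right) + 16 \left(-5\right)\right) + 9\right) \left(-10\right) = 1 \left(\left(-1\right) 6\right) \left(\left(\left(-5\right) \left(-2\right) - 80\right) + 9\right) \left(-10\right) = 1 \left(-6\right) \left(\left(10 - 80\right) + 9\right) \left(-10\right) = - 6 \left(-70 + 9\right) \left(-10\right) = \left(-6\right) \left(-61\right) \left(-10\right) = 366 \left(-10\right) = -3660$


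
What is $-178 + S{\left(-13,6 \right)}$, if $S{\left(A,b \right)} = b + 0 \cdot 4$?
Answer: $-172$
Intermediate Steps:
$S{\left(A,b \right)} = b$ ($S{\left(A,b \right)} = b + 0 = b$)
$-178 + S{\left(-13,6 \right)} = -178 + 6 = -172$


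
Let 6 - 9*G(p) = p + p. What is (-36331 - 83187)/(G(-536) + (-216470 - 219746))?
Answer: 537831/1962433 ≈ 0.27406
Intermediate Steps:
G(p) = ⅔ - 2*p/9 (G(p) = ⅔ - (p + p)/9 = ⅔ - 2*p/9)
(-36331 - 83187)/(G(-536) + (-216470 - 219746)) = (-36331 - 83187)/((⅔ - 2/9*(-536)) + (-216470 - 219746)) = -119518/((⅔ + 1072/9) - 436216) = -119518/(1078/9 - 436216) = -119518/(-3924866/9) = -119518*(-9/3924866) = 537831/1962433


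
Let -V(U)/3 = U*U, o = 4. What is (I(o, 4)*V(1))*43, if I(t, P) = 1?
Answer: -129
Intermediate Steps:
V(U) = -3*U² (V(U) = -3*U*U = -3*U²)
(I(o, 4)*V(1))*43 = (1*(-3*1²))*43 = (1*(-3*1))*43 = (1*(-3))*43 = -3*43 = -129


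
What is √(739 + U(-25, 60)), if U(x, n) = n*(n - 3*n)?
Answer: I*√6461 ≈ 80.38*I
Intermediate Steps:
U(x, n) = -2*n² (U(x, n) = n*(-2*n) = -2*n²)
√(739 + U(-25, 60)) = √(739 - 2*60²) = √(739 - 2*3600) = √(739 - 7200) = √(-6461) = I*√6461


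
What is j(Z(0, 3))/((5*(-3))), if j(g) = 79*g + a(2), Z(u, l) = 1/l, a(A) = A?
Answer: -17/9 ≈ -1.8889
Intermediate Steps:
j(g) = 2 + 79*g (j(g) = 79*g + 2 = 2 + 79*g)
j(Z(0, 3))/((5*(-3))) = (2 + 79/3)/((5*(-3))) = (2 + 79*(⅓))/(-15) = (2 + 79/3)*(-1/15) = (85/3)*(-1/15) = -17/9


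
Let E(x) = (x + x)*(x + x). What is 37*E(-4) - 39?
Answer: 2329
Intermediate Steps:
E(x) = 4*x² (E(x) = (2*x)*(2*x) = 4*x²)
37*E(-4) - 39 = 37*(4*(-4)²) - 39 = 37*(4*16) - 39 = 37*64 - 39 = 2368 - 39 = 2329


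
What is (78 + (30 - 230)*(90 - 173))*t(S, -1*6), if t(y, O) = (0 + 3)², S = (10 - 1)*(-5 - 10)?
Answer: 150102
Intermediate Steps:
S = -135 (S = 9*(-15) = -135)
t(y, O) = 9 (t(y, O) = 3² = 9)
(78 + (30 - 230)*(90 - 173))*t(S, -1*6) = (78 + (30 - 230)*(90 - 173))*9 = (78 - 200*(-83))*9 = (78 + 16600)*9 = 16678*9 = 150102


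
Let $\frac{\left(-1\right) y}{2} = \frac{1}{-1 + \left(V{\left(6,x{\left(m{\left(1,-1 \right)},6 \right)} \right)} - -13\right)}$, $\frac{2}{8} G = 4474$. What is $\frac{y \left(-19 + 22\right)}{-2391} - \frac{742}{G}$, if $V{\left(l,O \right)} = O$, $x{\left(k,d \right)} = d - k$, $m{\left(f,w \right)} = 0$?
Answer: $- \frac{2652235}{64184004} \approx -0.041322$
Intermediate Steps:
$G = 17896$ ($G = 4 \cdot 4474 = 17896$)
$y = - \frac{1}{9}$ ($y = - \frac{2}{-1 + \left(\left(6 - 0\right) - -13\right)} = - \frac{2}{-1 + \left(\left(6 + 0\right) + 13\right)} = - \frac{2}{-1 + \left(6 + 13\right)} = - \frac{2}{-1 + 19} = - \frac{2}{18} = \left(-2\right) \frac{1}{18} = - \frac{1}{9} \approx -0.11111$)
$\frac{y \left(-19 + 22\right)}{-2391} - \frac{742}{G} = \frac{\left(- \frac{1}{9}\right) \left(-19 + 22\right)}{-2391} - \frac{742}{17896} = \left(- \frac{1}{9}\right) 3 \left(- \frac{1}{2391}\right) - \frac{371}{8948} = \left(- \frac{1}{3}\right) \left(- \frac{1}{2391}\right) - \frac{371}{8948} = \frac{1}{7173} - \frac{371}{8948} = - \frac{2652235}{64184004}$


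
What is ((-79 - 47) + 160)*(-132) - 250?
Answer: -4738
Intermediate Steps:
((-79 - 47) + 160)*(-132) - 250 = (-126 + 160)*(-132) - 250 = 34*(-132) - 250 = -4488 - 250 = -4738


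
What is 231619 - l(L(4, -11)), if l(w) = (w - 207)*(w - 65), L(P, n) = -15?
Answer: 213859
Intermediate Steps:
l(w) = (-207 + w)*(-65 + w)
231619 - l(L(4, -11)) = 231619 - (13455 + (-15)**2 - 272*(-15)) = 231619 - (13455 + 225 + 4080) = 231619 - 1*17760 = 231619 - 17760 = 213859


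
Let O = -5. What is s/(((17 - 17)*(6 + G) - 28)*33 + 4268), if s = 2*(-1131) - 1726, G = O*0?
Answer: -997/836 ≈ -1.1926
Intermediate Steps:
G = 0 (G = -5*0 = 0)
s = -3988 (s = -2262 - 1726 = -3988)
s/(((17 - 17)*(6 + G) - 28)*33 + 4268) = -3988/(((17 - 17)*(6 + 0) - 28)*33 + 4268) = -3988/((0*6 - 28)*33 + 4268) = -3988/((0 - 28)*33 + 4268) = -3988/(-28*33 + 4268) = -3988/(-924 + 4268) = -3988/3344 = -3988*1/3344 = -997/836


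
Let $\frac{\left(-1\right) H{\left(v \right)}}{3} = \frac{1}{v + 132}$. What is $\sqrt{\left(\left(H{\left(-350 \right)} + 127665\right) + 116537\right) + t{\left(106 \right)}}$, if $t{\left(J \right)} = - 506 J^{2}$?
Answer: $\frac{i \sqrt{258588253482}}{218} \approx 2332.6 i$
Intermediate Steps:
$H{\left(v \right)} = - \frac{3}{132 + v}$ ($H{\left(v \right)} = - \frac{3}{v + 132} = - \frac{3}{132 + v}$)
$\sqrt{\left(\left(H{\left(-350 \right)} + 127665\right) + 116537\right) + t{\left(106 \right)}} = \sqrt{\left(\left(- \frac{3}{132 - 350} + 127665\right) + 116537\right) - 506 \cdot 106^{2}} = \sqrt{\left(\left(- \frac{3}{-218} + 127665\right) + 116537\right) - 5685416} = \sqrt{\left(\left(\left(-3\right) \left(- \frac{1}{218}\right) + 127665\right) + 116537\right) - 5685416} = \sqrt{\left(\left(\frac{3}{218} + 127665\right) + 116537\right) - 5685416} = \sqrt{\left(\frac{27830973}{218} + 116537\right) - 5685416} = \sqrt{\frac{53236039}{218} - 5685416} = \sqrt{- \frac{1186184649}{218}} = \frac{i \sqrt{258588253482}}{218}$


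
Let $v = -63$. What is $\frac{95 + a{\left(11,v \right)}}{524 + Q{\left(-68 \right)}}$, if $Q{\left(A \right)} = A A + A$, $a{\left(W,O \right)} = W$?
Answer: $\frac{53}{2540} \approx 0.020866$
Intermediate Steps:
$Q{\left(A \right)} = A + A^{2}$ ($Q{\left(A \right)} = A^{2} + A = A + A^{2}$)
$\frac{95 + a{\left(11,v \right)}}{524 + Q{\left(-68 \right)}} = \frac{95 + 11}{524 - 68 \left(1 - 68\right)} = \frac{106}{524 - -4556} = \frac{106}{524 + 4556} = \frac{106}{5080} = 106 \cdot \frac{1}{5080} = \frac{53}{2540}$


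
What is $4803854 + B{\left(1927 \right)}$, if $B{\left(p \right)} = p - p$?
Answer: $4803854$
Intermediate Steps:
$B{\left(p \right)} = 0$
$4803854 + B{\left(1927 \right)} = 4803854 + 0 = 4803854$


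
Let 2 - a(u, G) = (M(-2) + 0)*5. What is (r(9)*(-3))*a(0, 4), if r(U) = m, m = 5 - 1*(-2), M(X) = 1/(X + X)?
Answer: -273/4 ≈ -68.250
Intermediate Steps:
M(X) = 1/(2*X)
m = 7 (m = 5 + 2 = 7)
a(u, G) = 13/4 (a(u, G) = 2 - ((½)/(-2) + 0)*5 = 2 - ((½)*(-½) + 0)*5 = 2 - (-¼ + 0)*5 = 2 - (-1)*5/4 = 2 - 1*(-5/4) = 2 + 5/4 = 13/4)
r(U) = 7
(r(9)*(-3))*a(0, 4) = (7*(-3))*(13/4) = -21*13/4 = -273/4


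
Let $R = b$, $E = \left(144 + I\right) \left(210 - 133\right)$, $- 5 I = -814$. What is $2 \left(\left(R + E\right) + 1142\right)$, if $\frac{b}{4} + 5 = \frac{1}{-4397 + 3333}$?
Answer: $\frac{32911643}{665} \approx 49491.0$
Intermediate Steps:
$I = \frac{814}{5}$ ($I = \left(- \frac{1}{5}\right) \left(-814\right) = \frac{814}{5} \approx 162.8$)
$b = - \frac{5321}{266}$ ($b = -20 + \frac{4}{-4397 + 3333} = -20 + \frac{4}{-1064} = -20 + 4 \left(- \frac{1}{1064}\right) = -20 - \frac{1}{266} = - \frac{5321}{266} \approx -20.004$)
$E = \frac{118118}{5}$ ($E = \left(144 + \frac{814}{5}\right) \left(210 - 133\right) = \frac{1534}{5} \cdot 77 = \frac{118118}{5} \approx 23624.0$)
$R = - \frac{5321}{266} \approx -20.004$
$2 \left(\left(R + E\right) + 1142\right) = 2 \left(\left(- \frac{5321}{266} + \frac{118118}{5}\right) + 1142\right) = 2 \left(\frac{31392783}{1330} + 1142\right) = 2 \cdot \frac{32911643}{1330} = \frac{32911643}{665}$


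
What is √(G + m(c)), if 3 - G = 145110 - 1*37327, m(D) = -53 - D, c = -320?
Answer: I*√107513 ≈ 327.89*I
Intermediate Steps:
G = -107780 (G = 3 - (145110 - 1*37327) = 3 - (145110 - 37327) = 3 - 1*107783 = 3 - 107783 = -107780)
√(G + m(c)) = √(-107780 + (-53 - 1*(-320))) = √(-107780 + (-53 + 320)) = √(-107780 + 267) = √(-107513) = I*√107513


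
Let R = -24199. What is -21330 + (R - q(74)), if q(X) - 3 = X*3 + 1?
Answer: -45755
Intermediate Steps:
q(X) = 4 + 3*X (q(X) = 3 + (X*3 + 1) = 3 + (3*X + 1) = 3 + (1 + 3*X) = 4 + 3*X)
-21330 + (R - q(74)) = -21330 + (-24199 - (4 + 3*74)) = -21330 + (-24199 - (4 + 222)) = -21330 + (-24199 - 1*226) = -21330 + (-24199 - 226) = -21330 - 24425 = -45755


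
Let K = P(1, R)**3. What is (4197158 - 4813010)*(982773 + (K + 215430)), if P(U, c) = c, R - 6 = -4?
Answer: -737920640772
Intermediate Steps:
R = 2 (R = 6 - 4 = 2)
K = 8 (K = 2**3 = 8)
(4197158 - 4813010)*(982773 + (K + 215430)) = (4197158 - 4813010)*(982773 + (8 + 215430)) = -615852*(982773 + 215438) = -615852*1198211 = -737920640772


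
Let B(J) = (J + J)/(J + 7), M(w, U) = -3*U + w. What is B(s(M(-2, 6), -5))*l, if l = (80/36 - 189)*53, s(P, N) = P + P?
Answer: -7127440/297 ≈ -23998.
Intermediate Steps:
M(w, U) = w - 3*U
s(P, N) = 2*P
B(J) = 2*J/(7 + J) (B(J) = (2*J)/(7 + J) = 2*J/(7 + J))
l = -89093/9 (l = (80*(1/36) - 189)*53 = (20/9 - 189)*53 = -1681/9*53 = -89093/9 ≈ -9899.2)
B(s(M(-2, 6), -5))*l = (2*(2*(-2 - 3*6))/(7 + 2*(-2 - 3*6)))*(-89093/9) = (2*(2*(-2 - 18))/(7 + 2*(-2 - 18)))*(-89093/9) = (2*(2*(-20))/(7 + 2*(-20)))*(-89093/9) = (2*(-40)/(7 - 40))*(-89093/9) = (2*(-40)/(-33))*(-89093/9) = (2*(-40)*(-1/33))*(-89093/9) = (80/33)*(-89093/9) = -7127440/297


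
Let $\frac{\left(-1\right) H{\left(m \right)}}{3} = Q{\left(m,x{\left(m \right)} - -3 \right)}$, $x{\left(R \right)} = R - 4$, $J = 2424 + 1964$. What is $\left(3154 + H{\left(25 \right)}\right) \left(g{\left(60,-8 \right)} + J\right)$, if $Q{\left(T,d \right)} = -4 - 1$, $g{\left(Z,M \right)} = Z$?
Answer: $14095712$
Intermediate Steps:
$J = 4388$
$x{\left(R \right)} = -4 + R$ ($x{\left(R \right)} = R - 4 = -4 + R$)
$Q{\left(T,d \right)} = -5$
$H{\left(m \right)} = 15$ ($H{\left(m \right)} = \left(-3\right) \left(-5\right) = 15$)
$\left(3154 + H{\left(25 \right)}\right) \left(g{\left(60,-8 \right)} + J\right) = \left(3154 + 15\right) \left(60 + 4388\right) = 3169 \cdot 4448 = 14095712$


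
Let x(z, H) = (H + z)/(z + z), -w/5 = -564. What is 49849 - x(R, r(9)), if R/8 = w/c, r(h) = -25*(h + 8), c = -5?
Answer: 449832439/9024 ≈ 49848.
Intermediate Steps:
w = 2820 (w = -5*(-564) = 2820)
r(h) = -200 - 25*h (r(h) = -25*(8 + h) = -200 - 25*h)
R = -4512 (R = 8*(2820/(-5)) = 8*(2820*(-⅕)) = 8*(-564) = -4512)
x(z, H) = (H + z)/(2*z) (x(z, H) = (H + z)/((2*z)) = (H + z)*(1/(2*z)) = (H + z)/(2*z))
49849 - x(R, r(9)) = 49849 - ((-200 - 25*9) - 4512)/(2*(-4512)) = 49849 - (-1)*((-200 - 225) - 4512)/(2*4512) = 49849 - (-1)*(-425 - 4512)/(2*4512) = 49849 - (-1)*(-4937)/(2*4512) = 49849 - 1*4937/9024 = 49849 - 4937/9024 = 449832439/9024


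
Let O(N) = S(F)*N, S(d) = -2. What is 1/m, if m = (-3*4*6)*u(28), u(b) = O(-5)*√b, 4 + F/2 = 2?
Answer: -√7/10080 ≈ -0.00026248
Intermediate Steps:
F = -4 (F = -8 + 2*2 = -8 + 4 = -4)
O(N) = -2*N
u(b) = 10*√b (u(b) = (-2*(-5))*√b = 10*√b)
m = -1440*√7 (m = (-3*4*6)*(10*√28) = (-12*6)*(10*(2*√7)) = (-1*72)*(20*√7) = -1440*√7 ≈ -3809.9)
1/m = 1/(-1440*√7) = -√7/10080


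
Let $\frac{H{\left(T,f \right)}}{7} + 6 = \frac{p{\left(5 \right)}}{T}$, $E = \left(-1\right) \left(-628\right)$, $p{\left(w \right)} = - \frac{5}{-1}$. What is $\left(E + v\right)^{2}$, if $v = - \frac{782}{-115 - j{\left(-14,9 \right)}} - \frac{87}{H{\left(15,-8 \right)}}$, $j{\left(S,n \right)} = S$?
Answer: $\frac{58788271357201}{144456361} \approx 4.0696 \cdot 10^{5}$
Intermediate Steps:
$p{\left(w \right)} = 5$ ($p{\left(w \right)} = \left(-5\right) \left(-1\right) = 5$)
$E = 628$
$H{\left(T,f \right)} = -42 + \frac{35}{T}$ ($H{\left(T,f \right)} = -42 + 7 \frac{5}{T} = -42 + \frac{35}{T}$)
$v = \frac{119419}{12019}$ ($v = - \frac{782}{-115 - -14} - \frac{87}{-42 + \frac{35}{15}} = - \frac{782}{-115 + 14} - \frac{87}{-42 + 35 \cdot \frac{1}{15}} = - \frac{782}{-101} - \frac{87}{-42 + \frac{7}{3}} = \left(-782\right) \left(- \frac{1}{101}\right) - \frac{87}{- \frac{119}{3}} = \frac{782}{101} - - \frac{261}{119} = \frac{782}{101} + \frac{261}{119} = \frac{119419}{12019} \approx 9.9359$)
$\left(E + v\right)^{2} = \left(628 + \frac{119419}{12019}\right)^{2} = \left(\frac{7667351}{12019}\right)^{2} = \frac{58788271357201}{144456361}$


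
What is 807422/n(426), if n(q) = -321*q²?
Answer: -3773/272214 ≈ -0.013860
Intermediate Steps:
807422/n(426) = 807422/((-321*426²)) = 807422/((-321*181476)) = 807422/(-58253796) = 807422*(-1/58253796) = -3773/272214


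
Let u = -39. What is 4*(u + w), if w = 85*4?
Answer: 1204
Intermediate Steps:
w = 340
4*(u + w) = 4*(-39 + 340) = 4*301 = 1204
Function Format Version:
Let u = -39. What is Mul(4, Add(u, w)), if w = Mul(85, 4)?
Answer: 1204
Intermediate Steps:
w = 340
Mul(4, Add(u, w)) = Mul(4, Add(-39, 340)) = Mul(4, 301) = 1204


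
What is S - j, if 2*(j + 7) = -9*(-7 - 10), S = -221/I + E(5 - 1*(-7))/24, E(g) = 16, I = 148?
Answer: -31225/444 ≈ -70.327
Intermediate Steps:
S = -367/444 (S = -221/148 + 16/24 = -221*1/148 + 16*(1/24) = -221/148 + ⅔ = -367/444 ≈ -0.82658)
j = 139/2 (j = -7 + (-9*(-7 - 10))/2 = -7 + (-9*(-17))/2 = -7 + (½)*153 = -7 + 153/2 = 139/2 ≈ 69.500)
S - j = -367/444 - 1*139/2 = -367/444 - 139/2 = -31225/444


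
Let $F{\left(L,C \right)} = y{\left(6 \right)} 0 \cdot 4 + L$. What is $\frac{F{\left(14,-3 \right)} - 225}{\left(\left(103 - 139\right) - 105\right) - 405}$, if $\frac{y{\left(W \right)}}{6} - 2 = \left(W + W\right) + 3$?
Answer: $\frac{211}{546} \approx 0.38645$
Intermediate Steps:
$y{\left(W \right)} = 30 + 12 W$ ($y{\left(W \right)} = 12 + 6 \left(\left(W + W\right) + 3\right) = 12 + 6 \left(2 W + 3\right) = 12 + 6 \left(3 + 2 W\right) = 12 + \left(18 + 12 W\right) = 30 + 12 W$)
$F{\left(L,C \right)} = L$ ($F{\left(L,C \right)} = \left(30 + 12 \cdot 6\right) 0 \cdot 4 + L = \left(30 + 72\right) 0 + L = 102 \cdot 0 + L = 0 + L = L$)
$\frac{F{\left(14,-3 \right)} - 225}{\left(\left(103 - 139\right) - 105\right) - 405} = \frac{14 - 225}{\left(\left(103 - 139\right) - 105\right) - 405} = - \frac{211}{\left(-36 - 105\right) - 405} = - \frac{211}{-141 - 405} = - \frac{211}{-546} = \left(-211\right) \left(- \frac{1}{546}\right) = \frac{211}{546}$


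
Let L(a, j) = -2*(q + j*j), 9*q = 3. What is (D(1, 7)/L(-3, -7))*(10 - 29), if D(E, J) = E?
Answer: 57/296 ≈ 0.19257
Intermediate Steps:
q = ⅓ (q = (⅑)*3 = ⅓ ≈ 0.33333)
L(a, j) = -⅔ - 2*j² (L(a, j) = -2*(⅓ + j*j) = -2*(⅓ + j²) = -⅔ - 2*j²)
(D(1, 7)/L(-3, -7))*(10 - 29) = (1/(-⅔ - 2*(-7)²))*(10 - 29) = (1/(-⅔ - 2*49))*(-19) = (1/(-⅔ - 98))*(-19) = (1/(-296/3))*(-19) = (1*(-3/296))*(-19) = -3/296*(-19) = 57/296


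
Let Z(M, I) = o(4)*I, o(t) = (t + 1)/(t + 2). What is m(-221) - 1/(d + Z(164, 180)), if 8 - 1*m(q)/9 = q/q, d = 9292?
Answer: 594845/9442 ≈ 63.000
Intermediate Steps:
m(q) = 63 (m(q) = 72 - 9*q/q = 72 - 9*1 = 72 - 9 = 63)
o(t) = (1 + t)/(2 + t)
Z(M, I) = 5*I/6 (Z(M, I) = ((1 + 4)/(2 + 4))*I = (5/6)*I = ((⅙)*5)*I = 5*I/6)
m(-221) - 1/(d + Z(164, 180)) = 63 - 1/(9292 + (⅚)*180) = 63 - 1/(9292 + 150) = 63 - 1/9442 = 594845/9442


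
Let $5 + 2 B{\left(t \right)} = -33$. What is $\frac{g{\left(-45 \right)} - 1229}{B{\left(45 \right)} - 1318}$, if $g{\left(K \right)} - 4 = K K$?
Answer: $- \frac{800}{1337} \approx -0.59835$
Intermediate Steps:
$g{\left(K \right)} = 4 + K^{2}$ ($g{\left(K \right)} = 4 + K K = 4 + K^{2}$)
$B{\left(t \right)} = -19$ ($B{\left(t \right)} = - \frac{5}{2} + \frac{1}{2} \left(-33\right) = - \frac{5}{2} - \frac{33}{2} = -19$)
$\frac{g{\left(-45 \right)} - 1229}{B{\left(45 \right)} - 1318} = \frac{\left(4 + \left(-45\right)^{2}\right) - 1229}{-19 - 1318} = \frac{\left(4 + 2025\right) - 1229}{-1337} = \left(2029 - 1229\right) \left(- \frac{1}{1337}\right) = 800 \left(- \frac{1}{1337}\right) = - \frac{800}{1337}$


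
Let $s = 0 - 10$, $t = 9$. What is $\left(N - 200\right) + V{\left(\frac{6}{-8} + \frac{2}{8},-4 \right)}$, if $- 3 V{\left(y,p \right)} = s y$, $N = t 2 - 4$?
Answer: $- \frac{563}{3} \approx -187.67$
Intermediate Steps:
$N = 14$ ($N = 9 \cdot 2 - 4 = 18 - 4 = 14$)
$s = -10$ ($s = 0 - 10 = -10$)
$V{\left(y,p \right)} = \frac{10 y}{3}$ ($V{\left(y,p \right)} = - \frac{\left(-10\right) y}{3} = \frac{10 y}{3}$)
$\left(N - 200\right) + V{\left(\frac{6}{-8} + \frac{2}{8},-4 \right)} = \left(14 - 200\right) + \frac{10 \left(\frac{6}{-8} + \frac{2}{8}\right)}{3} = -186 + \frac{10 \left(6 \left(- \frac{1}{8}\right) + 2 \cdot \frac{1}{8}\right)}{3} = -186 + \frac{10 \left(- \frac{3}{4} + \frac{1}{4}\right)}{3} = -186 + \frac{10}{3} \left(- \frac{1}{2}\right) = -186 - \frac{5}{3} = - \frac{563}{3}$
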